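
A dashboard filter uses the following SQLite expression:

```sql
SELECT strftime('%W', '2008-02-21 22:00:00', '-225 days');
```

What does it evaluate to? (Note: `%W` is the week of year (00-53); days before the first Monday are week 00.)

28

First apply '-225 days': 2008-02-21 22:00:00 → 2007-07-11 22:00:00.
2007-07-11 is a Wednesday. SQLite's %W counts Mondays since the year started; the result is 28.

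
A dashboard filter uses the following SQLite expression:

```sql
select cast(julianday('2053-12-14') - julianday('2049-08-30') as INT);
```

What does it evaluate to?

1 day remains in August 2049 after the 30th (31 − 30).
Full months from September 2049 through November 2053 contribute their day counts.
Then 14 days into December 2053.
Total: 1 + 30 + 31 + 30 + 31 + 31 + 28 + 31 + 30 + 31 + 30 + 31 + 31 + 30 + 31 + 30 + 31 + 31 + 28 + 31 + 30 + 31 + 30 + 31 + 31 + 30 + 31 + 30 + 31 + 31 + 29 + 31 + 30 + 31 + 30 + 31 + 31 + 30 + 31 + 30 + 31 + 31 + 28 + 31 + 30 + 31 + 30 + 31 + 31 + 30 + 31 + 30 + 14 = 1567.

1567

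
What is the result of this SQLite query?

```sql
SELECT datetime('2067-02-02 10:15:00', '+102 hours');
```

2067-02-06 16:15:00

+102 hours from 2067-02-02 10:15:00 is 2067-02-06 16:15:00 (crosses midnight).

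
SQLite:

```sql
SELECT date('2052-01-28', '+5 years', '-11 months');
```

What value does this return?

Adding +5 years to 2052-01-28 gives 2057-01-28.
Adding -11 months to 2057-01-28 gives 2056-02-28.

2056-02-28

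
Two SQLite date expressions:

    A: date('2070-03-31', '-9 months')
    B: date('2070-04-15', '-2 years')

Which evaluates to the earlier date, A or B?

B

A = 2069-07-01.
B = 2068-04-15.
B is earlier.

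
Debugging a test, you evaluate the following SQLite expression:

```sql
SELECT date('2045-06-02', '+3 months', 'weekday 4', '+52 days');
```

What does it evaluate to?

Adding +3 months to 2045-06-02 gives 2045-09-02.
`weekday 4` advances to the next Thursday; 2045-09-02 is a Saturday, so it moves forward to 2045-09-07.
Applying '+52 days' to 2045-09-07: counting 52 days forward gives 2045-10-29.

2045-10-29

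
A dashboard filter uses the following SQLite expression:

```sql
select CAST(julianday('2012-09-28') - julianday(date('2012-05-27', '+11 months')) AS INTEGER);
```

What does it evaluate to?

Adding +11 months to 2012-05-27 gives 2013-04-27.
2 days remain in September 2012 after the 28th (30 − 28).
Full months from October 2012 through March 2013 contribute their day counts.
Then 27 days into April 2013.
Total: 2 + 31 + 30 + 31 + 31 + 28 + 31 + 27 = 211.
The subtraction is earlier − later, so the result is −211 → -211.

-211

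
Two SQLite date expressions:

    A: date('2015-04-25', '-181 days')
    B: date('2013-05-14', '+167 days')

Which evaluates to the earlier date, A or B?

B

A = 2014-10-26.
B = 2013-10-28.
B is earlier.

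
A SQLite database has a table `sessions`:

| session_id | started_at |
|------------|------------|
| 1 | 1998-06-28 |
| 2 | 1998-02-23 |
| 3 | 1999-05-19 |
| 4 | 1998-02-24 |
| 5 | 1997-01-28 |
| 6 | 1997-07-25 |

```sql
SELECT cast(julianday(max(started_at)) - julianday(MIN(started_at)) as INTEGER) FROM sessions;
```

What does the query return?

841

MIN = 1997-01-28, MAX = 1999-05-19.
3 days remain in January 1997 after the 28th (31 − 28).
Full months from February 1997 through April 1999 contribute their day counts.
Then 19 days into May 1999.
Total: 3 + 28 + 31 + 30 + 31 + 30 + 31 + 31 + 30 + 31 + 30 + 31 + 31 + 28 + 31 + 30 + 31 + 30 + 31 + 31 + 30 + 31 + 30 + 31 + 31 + 28 + 31 + 30 + 19 = 841.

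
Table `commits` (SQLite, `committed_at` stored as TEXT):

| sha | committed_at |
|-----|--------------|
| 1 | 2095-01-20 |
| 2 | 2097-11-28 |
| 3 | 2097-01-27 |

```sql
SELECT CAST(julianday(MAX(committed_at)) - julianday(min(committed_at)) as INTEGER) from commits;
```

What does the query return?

1043

MIN = 2095-01-20, MAX = 2097-11-28.
11 days remain in January 2095 after the 20th (31 − 20).
Full months from February 2095 through October 2097 contribute their day counts.
Then 28 days into November 2097.
Total: 11 + 28 + 31 + 30 + 31 + 30 + 31 + 31 + 30 + 31 + 30 + 31 + 31 + 29 + 31 + 30 + 31 + 30 + 31 + 31 + 30 + 31 + 30 + 31 + 31 + 28 + 31 + 30 + 31 + 30 + 31 + 31 + 30 + 31 + 28 = 1043.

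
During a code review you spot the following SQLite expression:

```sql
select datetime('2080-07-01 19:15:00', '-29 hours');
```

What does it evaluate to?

2080-06-30 14:15:00

-29 hours from 2080-07-01 19:15:00 is 2080-06-30 14:15:00 (crosses midnight).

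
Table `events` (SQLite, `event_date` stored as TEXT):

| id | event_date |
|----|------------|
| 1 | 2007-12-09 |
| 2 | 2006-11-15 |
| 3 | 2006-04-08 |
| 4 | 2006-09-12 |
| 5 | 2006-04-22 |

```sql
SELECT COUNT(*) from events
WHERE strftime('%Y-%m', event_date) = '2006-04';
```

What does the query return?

Rows with year-month 2006-04: 2006-04-08, 2006-04-22 → 2.

2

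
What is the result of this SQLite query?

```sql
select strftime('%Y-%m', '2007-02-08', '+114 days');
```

First apply '+114 days': 2007-02-08 → 2007-06-02.
`%Y-%m` extracts the year-month: 2007-06.

2007-06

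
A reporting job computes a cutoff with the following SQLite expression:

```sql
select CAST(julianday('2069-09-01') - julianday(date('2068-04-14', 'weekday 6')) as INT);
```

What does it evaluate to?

505

`weekday 6` advances to the next Saturday; 2068-04-14 is already a Saturday, so it stays at 2068-04-14.
16 days remain in April 2068 after the 14th (30 − 14).
Full months from May 2068 through August 2069 contribute their day counts.
Then 1 day into September 2069.
Total: 16 + 31 + 30 + 31 + 31 + 30 + 31 + 30 + 31 + 31 + 28 + 31 + 30 + 31 + 30 + 31 + 31 + 1 = 505.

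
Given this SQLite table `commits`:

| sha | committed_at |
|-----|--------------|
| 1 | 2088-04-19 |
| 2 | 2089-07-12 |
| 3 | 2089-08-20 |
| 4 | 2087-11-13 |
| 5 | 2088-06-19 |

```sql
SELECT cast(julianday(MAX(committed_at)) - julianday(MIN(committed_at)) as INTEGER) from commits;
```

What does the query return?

MIN = 2087-11-13, MAX = 2089-08-20.
17 days remain in November 2087 after the 13th (30 − 13).
Full months from December 2087 through July 2089 contribute their day counts.
Then 20 days into August 2089.
Total: 17 + 31 + 31 + 29 + 31 + 30 + 31 + 30 + 31 + 31 + 30 + 31 + 30 + 31 + 31 + 28 + 31 + 30 + 31 + 30 + 31 + 20 = 646.

646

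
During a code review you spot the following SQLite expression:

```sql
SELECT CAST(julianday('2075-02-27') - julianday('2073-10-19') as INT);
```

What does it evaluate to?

496

12 days remain in October 2073 after the 19th (31 − 19).
Full months from November 2073 through January 2075 contribute their day counts.
Then 27 days into February 2075.
Total: 12 + 30 + 31 + 31 + 28 + 31 + 30 + 31 + 30 + 31 + 31 + 30 + 31 + 30 + 31 + 31 + 27 = 496.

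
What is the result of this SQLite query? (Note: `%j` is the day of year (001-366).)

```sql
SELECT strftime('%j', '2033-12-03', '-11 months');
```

First apply '-11 months': 2033-12-03 → 2033-01-03.
Day-of-year for 2033-01-03: days since 2033-01-01 inclusive = 3, zero-padded to 003.

003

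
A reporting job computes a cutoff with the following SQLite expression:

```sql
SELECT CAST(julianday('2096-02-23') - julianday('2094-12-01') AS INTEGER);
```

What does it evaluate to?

449

30 days remain in December 2094 after the 1st (31 − 1).
Full months from January 2095 through January 2096 contribute their day counts.
Then 23 days into February 2096.
Total: 30 + 31 + 28 + 31 + 30 + 31 + 30 + 31 + 31 + 30 + 31 + 30 + 31 + 31 + 23 = 449.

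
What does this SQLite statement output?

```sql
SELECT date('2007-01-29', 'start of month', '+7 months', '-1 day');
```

`start of month` rewinds 2007-01-29 to 2007-01-01.
Adding +7 months to 2007-01-01 gives 2007-08-01.
Going back 1 day from 2007-08-01 reaches 2007-07-31 (last day of July, 31 days).

2007-07-31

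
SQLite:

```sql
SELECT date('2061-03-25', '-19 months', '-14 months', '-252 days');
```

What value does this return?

2057-10-16

Adding -19 months to 2061-03-25 gives 2059-08-25.
Adding -14 months to 2059-08-25 gives 2058-06-25.
Applying '-252 days' to 2058-06-25: counting 252 days back gives 2057-10-16.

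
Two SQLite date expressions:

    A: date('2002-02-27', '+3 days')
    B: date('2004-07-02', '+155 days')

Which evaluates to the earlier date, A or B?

A = 2002-03-02.
B = 2004-12-04.
A is earlier.

A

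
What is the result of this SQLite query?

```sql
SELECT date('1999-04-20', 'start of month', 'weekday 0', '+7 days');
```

`start of month` rewinds 1999-04-20 to 1999-04-01.
`weekday 0` advances to the next Sunday; 1999-04-01 is a Thursday, so it moves forward to 1999-04-04.
Advancing 7 more days within April lands on 1999-04-11.

1999-04-11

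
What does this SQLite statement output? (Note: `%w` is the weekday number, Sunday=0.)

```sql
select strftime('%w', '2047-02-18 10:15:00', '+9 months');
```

First apply '+9 months': 2047-02-18 10:15:00 → 2047-11-18 10:15:00.
2047-11-18 is a Monday; with Sunday=0 that is 1.

1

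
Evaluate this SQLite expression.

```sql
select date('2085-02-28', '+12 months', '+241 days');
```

Adding +12 months to 2085-02-28 gives 2086-02-28.
Applying '+241 days' to 2086-02-28: counting 241 days forward gives 2086-10-27.

2086-10-27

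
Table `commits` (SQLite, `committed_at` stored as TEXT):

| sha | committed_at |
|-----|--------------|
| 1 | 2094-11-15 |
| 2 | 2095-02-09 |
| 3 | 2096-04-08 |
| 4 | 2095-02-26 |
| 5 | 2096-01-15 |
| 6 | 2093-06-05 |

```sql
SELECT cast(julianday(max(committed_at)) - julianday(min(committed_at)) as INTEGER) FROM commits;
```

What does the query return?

1038

MIN = 2093-06-05, MAX = 2096-04-08.
25 days remain in June 2093 after the 5th (30 − 5).
Full months from July 2093 through March 2096 contribute their day counts.
Then 8 days into April 2096.
Total: 25 + 31 + 31 + 30 + 31 + 30 + 31 + 31 + 28 + 31 + 30 + 31 + 30 + 31 + 31 + 30 + 31 + 30 + 31 + 31 + 28 + 31 + 30 + 31 + 30 + 31 + 31 + 30 + 31 + 30 + 31 + 31 + 29 + 31 + 8 = 1038.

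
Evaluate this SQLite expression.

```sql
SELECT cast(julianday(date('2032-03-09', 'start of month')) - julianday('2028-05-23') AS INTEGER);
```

1378

`start of month` rewinds 2032-03-09 to 2032-03-01.
8 days remain in May 2028 after the 23rd (31 − 23).
Full months from June 2028 through February 2032 contribute their day counts.
Then 1 day into March 2032.
Total: 8 + 30 + 31 + 31 + 30 + 31 + 30 + 31 + 31 + 28 + 31 + 30 + 31 + 30 + 31 + 31 + 30 + 31 + 30 + 31 + 31 + 28 + 31 + 30 + 31 + 30 + 31 + 31 + 30 + 31 + 30 + 31 + 31 + 28 + 31 + 30 + 31 + 30 + 31 + 31 + 30 + 31 + 30 + 31 + 31 + 29 + 1 = 1378.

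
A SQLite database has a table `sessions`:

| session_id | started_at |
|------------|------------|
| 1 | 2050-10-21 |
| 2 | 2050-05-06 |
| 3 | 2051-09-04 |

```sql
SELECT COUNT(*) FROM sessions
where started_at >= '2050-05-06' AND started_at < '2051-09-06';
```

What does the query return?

3

Rows in [2050-05-06, 2051-09-06): 2050-10-21, 2050-05-06, 2051-09-04 → 3 rows.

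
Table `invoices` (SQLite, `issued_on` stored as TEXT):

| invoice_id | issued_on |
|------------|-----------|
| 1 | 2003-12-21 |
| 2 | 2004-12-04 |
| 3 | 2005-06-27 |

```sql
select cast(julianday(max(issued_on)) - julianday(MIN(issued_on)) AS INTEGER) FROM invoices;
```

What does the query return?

MIN = 2003-12-21, MAX = 2005-06-27.
10 days remain in December 2003 after the 21st (31 − 21).
Full months from January 2004 through May 2005 contribute their day counts.
Then 27 days into June 2005.
Total: 10 + 31 + 29 + 31 + 30 + 31 + 30 + 31 + 31 + 30 + 31 + 30 + 31 + 31 + 28 + 31 + 30 + 31 + 27 = 554.

554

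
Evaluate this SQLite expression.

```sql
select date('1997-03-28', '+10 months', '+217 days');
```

Adding +10 months to 1997-03-28 gives 1998-01-28.
Applying '+217 days' to 1998-01-28: counting 217 days forward gives 1998-09-02.

1998-09-02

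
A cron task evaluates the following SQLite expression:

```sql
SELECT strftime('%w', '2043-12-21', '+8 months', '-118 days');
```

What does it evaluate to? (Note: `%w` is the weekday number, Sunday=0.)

1

First apply '+8 months', '-118 days': 2043-12-21 → 2044-04-25.
2044-04-25 is a Monday; with Sunday=0 that is 1.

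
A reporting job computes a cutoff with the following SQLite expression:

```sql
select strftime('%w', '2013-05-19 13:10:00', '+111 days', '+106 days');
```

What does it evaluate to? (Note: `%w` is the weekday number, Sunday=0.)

First apply '+111 days', '+106 days': 2013-05-19 13:10:00 → 2013-12-22 13:10:00.
2013-12-22 is a Sunday; with Sunday=0 that is 0.

0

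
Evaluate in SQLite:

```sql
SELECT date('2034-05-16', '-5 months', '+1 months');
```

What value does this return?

Adding -5 months to 2034-05-16 gives 2033-12-16.
Adding +1 month to 2033-12-16 gives 2034-01-16.

2034-01-16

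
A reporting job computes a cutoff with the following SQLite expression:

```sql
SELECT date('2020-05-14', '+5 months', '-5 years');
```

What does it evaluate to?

Adding +5 months to 2020-05-14 gives 2020-10-14.
Adding -5 years to 2020-10-14 gives 2015-10-14.

2015-10-14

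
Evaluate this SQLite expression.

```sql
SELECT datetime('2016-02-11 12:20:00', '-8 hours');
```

-8 hours from 2016-02-11 12:20:00 is 2016-02-11 04:20:00.

2016-02-11 04:20:00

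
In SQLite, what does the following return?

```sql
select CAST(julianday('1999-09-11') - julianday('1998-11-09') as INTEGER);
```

306

21 days remain in November 1998 after the 9th (30 − 9).
Full months from December 1998 through August 1999 contribute their day counts.
Then 11 days into September 1999.
Total: 21 + 31 + 31 + 28 + 31 + 30 + 31 + 30 + 31 + 31 + 11 = 306.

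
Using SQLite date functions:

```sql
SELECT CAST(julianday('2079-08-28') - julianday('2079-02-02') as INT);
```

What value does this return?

26 days remain in February 2079 after the 2nd (28 − 2).
March 2079: 31 days.
April 2079: 30 days.
May 2079: 31 days.
June 2079: 30 days.
July 2079: 31 days.
Then 28 days into August 2079.
Total: 26 + 31 + 30 + 31 + 30 + 31 + 28 = 207.

207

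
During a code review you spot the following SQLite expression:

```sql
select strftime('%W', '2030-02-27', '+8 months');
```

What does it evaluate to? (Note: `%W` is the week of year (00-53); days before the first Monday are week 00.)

First apply '+8 months': 2030-02-27 → 2030-10-27.
2030-10-27 is a Sunday. SQLite's %W counts Mondays since the year started; the result is 42.

42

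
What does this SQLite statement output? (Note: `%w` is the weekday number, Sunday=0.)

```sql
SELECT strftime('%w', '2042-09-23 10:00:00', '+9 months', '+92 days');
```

3

First apply '+9 months', '+92 days': 2042-09-23 10:00:00 → 2043-09-23 10:00:00.
2043-09-23 is a Wednesday; with Sunday=0 that is 3.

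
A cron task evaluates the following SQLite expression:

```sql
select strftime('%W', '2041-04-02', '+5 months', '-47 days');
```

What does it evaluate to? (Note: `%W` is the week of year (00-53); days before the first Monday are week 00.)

First apply '+5 months', '-47 days': 2041-04-02 → 2041-07-17.
2041-07-17 is a Wednesday. SQLite's %W counts Mondays since the year started; the result is 28.

28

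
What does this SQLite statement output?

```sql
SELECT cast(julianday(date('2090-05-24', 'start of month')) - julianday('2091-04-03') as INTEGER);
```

`start of month` rewinds 2090-05-24 to 2090-05-01.
30 days remain in May 2090 after the 1st (31 − 1).
Full months from June 2090 through March 2091 contribute their day counts.
Then 3 days into April 2091.
Total: 30 + 30 + 31 + 31 + 30 + 31 + 30 + 31 + 31 + 28 + 31 + 3 = 337.
The subtraction is earlier − later, so the result is −337 → -337.

-337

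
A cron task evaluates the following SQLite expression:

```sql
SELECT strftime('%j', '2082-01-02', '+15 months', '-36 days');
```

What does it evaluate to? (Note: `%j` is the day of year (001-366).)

First apply '+15 months', '-36 days': 2082-01-02 → 2083-02-25.
Day-of-year for 2083-02-25: days since 2083-01-01 inclusive = 56, zero-padded to 056.

056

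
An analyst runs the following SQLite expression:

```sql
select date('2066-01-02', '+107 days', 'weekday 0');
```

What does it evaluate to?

Applying '+107 days' to 2066-01-02: counting 107 days forward gives 2066-04-19.
`weekday 0` advances to the next Sunday; 2066-04-19 is a Monday, so it moves forward to 2066-04-25.

2066-04-25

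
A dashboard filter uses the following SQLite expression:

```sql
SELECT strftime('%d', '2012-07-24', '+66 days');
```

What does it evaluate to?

First apply '+66 days': 2012-07-24 → 2012-09-28.
`%d` extracts the 2-digit day of month: 28.

28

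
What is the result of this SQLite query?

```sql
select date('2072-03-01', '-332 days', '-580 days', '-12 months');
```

Applying '-332 days' to 2072-03-01: counting 332 days back gives 2071-04-04.
Applying '-580 days' to 2071-04-04: counting 580 days back gives 2069-09-01.
Adding -12 months to 2069-09-01 gives 2068-09-01.

2068-09-01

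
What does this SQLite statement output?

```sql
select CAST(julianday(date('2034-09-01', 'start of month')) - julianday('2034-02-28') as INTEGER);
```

`start of month` rewinds 2034-09-01 to 2034-09-01.
0 days remain in February 2034 after the 28th (28 − 28).
Full months from March 2034 through August 2034 contribute their day counts.
Then 1 day into September 2034.
Total: 0 + 31 + 30 + 31 + 30 + 31 + 31 + 1 = 185.

185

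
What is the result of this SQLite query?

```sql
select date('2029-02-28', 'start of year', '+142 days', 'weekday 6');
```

2029-05-26

`start of year` rewinds 2029-02-28 to 2029-01-01.
Applying '+142 days' to 2029-01-01: counting 142 days forward gives 2029-05-23.
`weekday 6` advances to the next Saturday; 2029-05-23 is a Wednesday, so it moves forward to 2029-05-26.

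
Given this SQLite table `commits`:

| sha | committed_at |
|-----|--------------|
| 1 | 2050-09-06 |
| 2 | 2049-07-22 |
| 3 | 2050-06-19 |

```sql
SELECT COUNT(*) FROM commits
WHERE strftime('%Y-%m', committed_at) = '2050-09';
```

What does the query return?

Rows with year-month 2050-09: 2050-09-06 → 1.

1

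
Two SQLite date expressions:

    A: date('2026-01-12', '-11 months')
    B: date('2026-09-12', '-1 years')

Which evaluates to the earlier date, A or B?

A

A = 2025-02-12.
B = 2025-09-12.
A is earlier.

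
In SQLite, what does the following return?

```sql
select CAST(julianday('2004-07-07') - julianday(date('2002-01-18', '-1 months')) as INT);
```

Adding -1 month to 2002-01-18 gives 2001-12-18.
13 days remain in December 2001 after the 18th (31 − 18).
Full months from January 2002 through June 2004 contribute their day counts.
Then 7 days into July 2004.
Total: 13 + 31 + 28 + 31 + 30 + 31 + 30 + 31 + 31 + 30 + 31 + 30 + 31 + 31 + 28 + 31 + 30 + 31 + 30 + 31 + 31 + 30 + 31 + 30 + 31 + 31 + 29 + 31 + 30 + 31 + 30 + 7 = 932.

932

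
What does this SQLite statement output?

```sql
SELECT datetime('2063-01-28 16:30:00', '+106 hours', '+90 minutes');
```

2063-02-02 04:00:00

+106 hours from 2063-01-28 16:30:00 is 2063-02-02 02:30:00 (crosses midnight).
90 minutes = 1h 30m; +90 minutes from 2063-02-02 02:30:00 is 2063-02-02 04:00:00.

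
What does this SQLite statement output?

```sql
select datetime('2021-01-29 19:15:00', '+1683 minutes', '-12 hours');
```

2021-01-30 11:18:00

1683 minutes = 28h 3m; +1683 minutes from 2021-01-29 19:15:00 is 2021-01-30 23:18:00 (crosses midnight).
-12 hours from 2021-01-30 23:18:00 is 2021-01-30 11:18:00.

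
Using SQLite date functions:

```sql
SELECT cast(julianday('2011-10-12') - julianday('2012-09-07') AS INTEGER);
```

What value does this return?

19 days remain in October 2011 after the 12th (31 − 12).
Full months from November 2011 through August 2012 contribute their day counts.
Then 7 days into September 2012.
Total: 19 + 30 + 31 + 31 + 29 + 31 + 30 + 31 + 30 + 31 + 31 + 7 = 331.
The subtraction is earlier − later, so the result is −331 → -331.

-331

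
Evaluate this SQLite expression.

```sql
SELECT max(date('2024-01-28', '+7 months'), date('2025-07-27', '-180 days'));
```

2025-01-28

date('2024-01-28', '+7 months') → 2024-08-28.
date('2025-07-27', '-180 days') → 2025-01-28.
Later of the two is 2025-01-28.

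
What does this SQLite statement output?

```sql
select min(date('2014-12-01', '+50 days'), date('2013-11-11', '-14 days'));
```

2013-10-28

date('2014-12-01', '+50 days') → 2015-01-20.
date('2013-11-11', '-14 days') → 2013-10-28.
Earlier of the two is 2013-10-28.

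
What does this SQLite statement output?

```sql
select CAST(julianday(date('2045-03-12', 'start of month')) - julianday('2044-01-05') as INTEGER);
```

421

`start of month` rewinds 2045-03-12 to 2045-03-01.
26 days remain in January 2044 after the 5th (31 − 5).
Full months from February 2044 through February 2045 contribute their day counts.
Then 1 day into March 2045.
Total: 26 + 29 + 31 + 30 + 31 + 30 + 31 + 31 + 30 + 31 + 30 + 31 + 31 + 28 + 1 = 421.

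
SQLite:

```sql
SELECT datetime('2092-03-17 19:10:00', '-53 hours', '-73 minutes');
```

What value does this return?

2092-03-15 12:57:00

-53 hours from 2092-03-17 19:10:00 is 2092-03-15 14:10:00 (crosses midnight).
73 minutes = 1h 13m; -73 minutes from 2092-03-15 14:10:00 is 2092-03-15 12:57:00.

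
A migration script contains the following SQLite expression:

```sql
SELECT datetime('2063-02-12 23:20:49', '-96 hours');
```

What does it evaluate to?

-96 hours from 2063-02-12 23:20:49 is 2063-02-08 23:20:49 (crosses midnight).

2063-02-08 23:20:49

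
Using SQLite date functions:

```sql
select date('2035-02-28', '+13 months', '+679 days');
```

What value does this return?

Adding +13 months to 2035-02-28 gives 2036-03-28.
Applying '+679 days' to 2036-03-28: counting 679 days forward gives 2038-02-05.

2038-02-05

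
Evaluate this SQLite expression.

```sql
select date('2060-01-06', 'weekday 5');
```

2060-01-09

`weekday 5` advances to the next Friday; 2060-01-06 is a Tuesday, so it moves forward to 2060-01-09.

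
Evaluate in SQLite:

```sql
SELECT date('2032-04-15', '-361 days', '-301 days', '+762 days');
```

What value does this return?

Applying '-361 days' to 2032-04-15: counting 361 days back gives 2031-04-20.
Applying '-301 days' to 2031-04-20: counting 301 days back gives 2030-06-23.
Applying '+762 days' to 2030-06-23: counting 762 days forward gives 2032-07-24.

2032-07-24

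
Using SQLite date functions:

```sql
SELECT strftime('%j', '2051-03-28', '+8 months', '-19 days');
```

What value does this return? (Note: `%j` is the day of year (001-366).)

313

First apply '+8 months', '-19 days': 2051-03-28 → 2051-11-09.
Day-of-year for 2051-11-09: days since 2051-01-01 inclusive = 313, zero-padded to 313.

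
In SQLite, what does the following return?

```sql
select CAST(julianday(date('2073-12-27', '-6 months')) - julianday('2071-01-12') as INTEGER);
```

Adding -6 months to 2073-12-27 gives 2073-06-27.
19 days remain in January 2071 after the 12th (31 − 12).
Full months from February 2071 through May 2073 contribute their day counts.
Then 27 days into June 2073.
Total: 19 + 28 + 31 + 30 + 31 + 30 + 31 + 31 + 30 + 31 + 30 + 31 + 31 + 29 + 31 + 30 + 31 + 30 + 31 + 31 + 30 + 31 + 30 + 31 + 31 + 28 + 31 + 30 + 31 + 27 = 897.

897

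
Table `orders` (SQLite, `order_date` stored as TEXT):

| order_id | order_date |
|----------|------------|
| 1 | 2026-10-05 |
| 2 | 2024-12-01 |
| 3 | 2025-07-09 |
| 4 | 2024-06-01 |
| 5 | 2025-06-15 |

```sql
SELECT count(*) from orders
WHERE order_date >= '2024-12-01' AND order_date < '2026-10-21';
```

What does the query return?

4

Rows in [2024-12-01, 2026-10-21): 2026-10-05, 2024-12-01, 2025-07-09, 2025-06-15 → 4 rows.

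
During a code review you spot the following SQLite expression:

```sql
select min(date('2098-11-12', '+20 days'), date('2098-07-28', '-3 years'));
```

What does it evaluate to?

date('2098-11-12', '+20 days') → 2098-12-02.
date('2098-07-28', '-3 years') → 2095-07-28.
Earlier of the two is 2095-07-28.

2095-07-28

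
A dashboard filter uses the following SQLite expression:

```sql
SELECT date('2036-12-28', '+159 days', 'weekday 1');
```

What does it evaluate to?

2037-06-08

Applying '+159 days' to 2036-12-28: counting 159 days forward gives 2037-06-05.
`weekday 1` advances to the next Monday; 2037-06-05 is a Friday, so it moves forward to 2037-06-08.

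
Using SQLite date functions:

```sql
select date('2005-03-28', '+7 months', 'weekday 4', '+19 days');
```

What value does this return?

2005-11-22

Adding +7 months to 2005-03-28 gives 2005-10-28.
`weekday 4` advances to the next Thursday; 2005-10-28 is a Friday, so it moves forward to 2005-11-03.
Advancing 19 more days within November lands on 2005-11-22.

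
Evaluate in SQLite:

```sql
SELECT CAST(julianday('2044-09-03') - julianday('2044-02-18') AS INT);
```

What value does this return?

11 days remain in February 2044 after the 18th (29 − 18).
Full months from March 2044 through August 2044 contribute their day counts.
Then 3 days into September 2044.
Total: 11 + 31 + 30 + 31 + 30 + 31 + 31 + 3 = 198.

198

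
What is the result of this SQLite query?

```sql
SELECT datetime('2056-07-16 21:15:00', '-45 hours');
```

2056-07-15 00:15:00

-45 hours from 2056-07-16 21:15:00 is 2056-07-15 00:15:00 (crosses midnight).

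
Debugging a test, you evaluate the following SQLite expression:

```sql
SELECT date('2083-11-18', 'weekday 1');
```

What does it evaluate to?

`weekday 1` advances to the next Monday; 2083-11-18 is a Thursday, so it moves forward to 2083-11-22.

2083-11-22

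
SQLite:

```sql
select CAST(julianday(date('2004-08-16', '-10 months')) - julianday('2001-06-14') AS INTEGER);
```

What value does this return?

Adding -10 months to 2004-08-16 gives 2003-10-16.
16 days remain in June 2001 after the 14th (30 − 14).
Full months from July 2001 through September 2003 contribute their day counts.
Then 16 days into October 2003.
Total: 16 + 31 + 31 + 30 + 31 + 30 + 31 + 31 + 28 + 31 + 30 + 31 + 30 + 31 + 31 + 30 + 31 + 30 + 31 + 31 + 28 + 31 + 30 + 31 + 30 + 31 + 31 + 30 + 16 = 854.

854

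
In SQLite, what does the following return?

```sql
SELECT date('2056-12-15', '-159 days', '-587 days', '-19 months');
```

2053-04-30

Applying '-159 days' to 2056-12-15: counting 159 days back gives 2056-07-09.
Applying '-587 days' to 2056-07-09: counting 587 days back gives 2054-11-30.
Adding -19 months to 2054-11-30 gives 2053-04-30.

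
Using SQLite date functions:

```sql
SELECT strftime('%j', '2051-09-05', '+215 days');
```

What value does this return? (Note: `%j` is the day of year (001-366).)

098

First apply '+215 days': 2051-09-05 → 2052-04-07.
Day-of-year for 2052-04-07: days since 2052-01-01 inclusive = 98, zero-padded to 098.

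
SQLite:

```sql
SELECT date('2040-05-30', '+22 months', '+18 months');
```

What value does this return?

2043-09-30

Adding +22 months to 2040-05-30 gives 2042-03-30.
Adding +18 months to 2042-03-30 gives 2043-09-30.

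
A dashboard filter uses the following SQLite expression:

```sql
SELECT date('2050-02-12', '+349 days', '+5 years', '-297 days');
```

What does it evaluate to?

Applying '+349 days' to 2050-02-12: counting 349 days forward gives 2051-01-27.
Adding +5 years to 2051-01-27 gives 2056-01-27.
Applying '-297 days' to 2056-01-27: counting 297 days back gives 2055-04-05.

2055-04-05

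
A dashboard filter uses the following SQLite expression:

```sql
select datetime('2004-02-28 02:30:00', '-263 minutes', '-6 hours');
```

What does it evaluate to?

263 minutes = 4h 23m; -263 minutes from 2004-02-28 02:30:00 is 2004-02-27 22:07:00 (crosses midnight).
-6 hours from 2004-02-27 22:07:00 is 2004-02-27 16:07:00.

2004-02-27 16:07:00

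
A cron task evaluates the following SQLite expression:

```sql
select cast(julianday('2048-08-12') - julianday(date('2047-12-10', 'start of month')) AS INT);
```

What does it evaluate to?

255

`start of month` rewinds 2047-12-10 to 2047-12-01.
30 days remain in December 2047 after the 1st (31 − 1).
Full months from January 2048 through July 2048 contribute their day counts.
Then 12 days into August 2048.
Total: 30 + 31 + 29 + 31 + 30 + 31 + 30 + 31 + 12 = 255.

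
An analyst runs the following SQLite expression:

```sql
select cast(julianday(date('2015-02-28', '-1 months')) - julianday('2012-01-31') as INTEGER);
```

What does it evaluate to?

Adding -1 month to 2015-02-28 gives 2015-01-28.
0 days remain in January 2012 after the 31st (31 − 31).
Full months from February 2012 through December 2014 contribute their day counts.
Then 28 days into January 2015.
Total: 0 + 29 + 31 + 30 + 31 + 30 + 31 + 31 + 30 + 31 + 30 + 31 + 31 + 28 + 31 + 30 + 31 + 30 + 31 + 31 + 30 + 31 + 30 + 31 + 31 + 28 + 31 + 30 + 31 + 30 + 31 + 31 + 30 + 31 + 30 + 31 + 28 = 1093.

1093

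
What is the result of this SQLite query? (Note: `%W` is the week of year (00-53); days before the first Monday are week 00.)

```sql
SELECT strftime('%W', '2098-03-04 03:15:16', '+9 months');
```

48

First apply '+9 months': 2098-03-04 03:15:16 → 2098-12-04 03:15:16.
2098-12-04 is a Thursday. SQLite's %W counts Mondays since the year started; the result is 48.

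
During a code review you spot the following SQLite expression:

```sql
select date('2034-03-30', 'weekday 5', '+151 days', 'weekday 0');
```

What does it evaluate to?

`weekday 5` advances to the next Friday; 2034-03-30 is a Thursday, so it moves forward to 2034-03-31.
Applying '+151 days' to 2034-03-31: counting 151 days forward gives 2034-08-29.
`weekday 0` advances to the next Sunday; 2034-08-29 is a Tuesday, so it moves forward to 2034-09-03.

2034-09-03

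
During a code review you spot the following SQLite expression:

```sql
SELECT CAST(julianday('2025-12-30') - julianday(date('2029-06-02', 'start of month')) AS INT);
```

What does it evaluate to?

`start of month` rewinds 2029-06-02 to 2029-06-01.
1 day remains in December 2025 after the 30th (31 − 30).
Full months from January 2026 through May 2029 contribute their day counts.
Then 1 day into June 2029.
Total: 1 + 31 + 28 + 31 + 30 + 31 + 30 + 31 + 31 + 30 + 31 + 30 + 31 + 31 + 28 + 31 + 30 + 31 + 30 + 31 + 31 + 30 + 31 + 30 + 31 + 31 + 29 + 31 + 30 + 31 + 30 + 31 + 31 + 30 + 31 + 30 + 31 + 31 + 28 + 31 + 30 + 31 + 1 = 1249.
The subtraction is earlier − later, so the result is −1249 → -1249.

-1249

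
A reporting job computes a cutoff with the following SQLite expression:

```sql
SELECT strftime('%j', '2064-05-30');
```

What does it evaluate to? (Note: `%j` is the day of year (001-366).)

151

Day-of-year for 2064-05-30: days since 2064-01-01 inclusive = 151, zero-padded to 151.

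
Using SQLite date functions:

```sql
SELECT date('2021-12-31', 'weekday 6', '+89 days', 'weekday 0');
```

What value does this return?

2022-04-03

`weekday 6` advances to the next Saturday; 2021-12-31 is a Friday, so it moves forward to 2022-01-01.
Applying '+89 days' to 2022-01-01: counting 89 days forward gives 2022-03-31.
`weekday 0` advances to the next Sunday; 2022-03-31 is a Thursday, so it moves forward to 2022-04-03.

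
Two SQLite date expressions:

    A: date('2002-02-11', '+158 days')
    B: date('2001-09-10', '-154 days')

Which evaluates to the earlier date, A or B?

A = 2002-07-19.
B = 2001-04-09.
B is earlier.

B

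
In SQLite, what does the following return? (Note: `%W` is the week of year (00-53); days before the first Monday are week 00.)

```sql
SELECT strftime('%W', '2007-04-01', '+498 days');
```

First apply '+498 days': 2007-04-01 → 2008-08-11.
2008-08-11 is a Monday. SQLite's %W counts Mondays since the year started; the result is 32.

32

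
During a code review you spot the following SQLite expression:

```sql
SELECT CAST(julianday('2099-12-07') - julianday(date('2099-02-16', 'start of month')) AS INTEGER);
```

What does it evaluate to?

309

`start of month` rewinds 2099-02-16 to 2099-02-01.
27 days remain in February 2099 after the 1st (28 − 1).
Full months from March 2099 through November 2099 contribute their day counts.
Then 7 days into December 2099.
Total: 27 + 31 + 30 + 31 + 30 + 31 + 31 + 30 + 31 + 30 + 7 = 309.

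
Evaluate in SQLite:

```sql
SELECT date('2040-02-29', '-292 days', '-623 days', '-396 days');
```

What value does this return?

Applying '-292 days' to 2040-02-29: counting 292 days back gives 2039-05-13.
Applying '-623 days' to 2039-05-13: counting 623 days back gives 2037-08-28.
Applying '-396 days' to 2037-08-28: counting 396 days back gives 2036-07-28.

2036-07-28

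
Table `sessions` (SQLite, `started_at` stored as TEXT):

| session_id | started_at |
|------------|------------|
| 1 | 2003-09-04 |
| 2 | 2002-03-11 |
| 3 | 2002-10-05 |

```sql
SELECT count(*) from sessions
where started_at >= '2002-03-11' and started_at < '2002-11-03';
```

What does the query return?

Rows in [2002-03-11, 2002-11-03): 2002-03-11, 2002-10-05 → 2 rows.

2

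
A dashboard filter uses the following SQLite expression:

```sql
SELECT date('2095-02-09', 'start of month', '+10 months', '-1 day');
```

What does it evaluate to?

2095-11-30

`start of month` rewinds 2095-02-09 to 2095-02-01.
Adding +10 months to 2095-02-01 gives 2095-12-01.
Going back 1 day from 2095-12-01 reaches 2095-11-30 (last day of November, 30 days).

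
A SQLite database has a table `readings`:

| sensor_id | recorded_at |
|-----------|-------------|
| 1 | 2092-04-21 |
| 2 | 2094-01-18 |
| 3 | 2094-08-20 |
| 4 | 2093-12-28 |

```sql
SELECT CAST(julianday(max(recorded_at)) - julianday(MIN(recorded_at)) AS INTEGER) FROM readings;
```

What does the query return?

MIN = 2092-04-21, MAX = 2094-08-20.
9 days remain in April 2092 after the 21st (30 − 21).
Full months from May 2092 through July 2094 contribute their day counts.
Then 20 days into August 2094.
Total: 9 + 31 + 30 + 31 + 31 + 30 + 31 + 30 + 31 + 31 + 28 + 31 + 30 + 31 + 30 + 31 + 31 + 30 + 31 + 30 + 31 + 31 + 28 + 31 + 30 + 31 + 30 + 31 + 20 = 851.

851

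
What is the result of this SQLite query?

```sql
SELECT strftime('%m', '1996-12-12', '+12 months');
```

12

First apply '+12 months': 1996-12-12 → 1997-12-12.
`%m` extracts the 2-digit month (01-12): 12.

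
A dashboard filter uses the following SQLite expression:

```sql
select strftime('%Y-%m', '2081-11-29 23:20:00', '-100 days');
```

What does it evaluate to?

2081-08

First apply '-100 days': 2081-11-29 23:20:00 → 2081-08-21 23:20:00.
`%Y-%m` extracts the year-month: 2081-08.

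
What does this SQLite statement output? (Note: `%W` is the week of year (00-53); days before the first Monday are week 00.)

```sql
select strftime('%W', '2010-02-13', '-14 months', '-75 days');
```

First apply '-14 months', '-75 days': 2010-02-13 → 2008-09-29.
2008-09-29 is a Monday. SQLite's %W counts Mondays since the year started; the result is 39.

39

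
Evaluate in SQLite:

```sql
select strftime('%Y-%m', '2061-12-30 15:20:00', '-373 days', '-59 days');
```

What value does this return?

2060-10

First apply '-373 days', '-59 days': 2061-12-30 15:20:00 → 2060-10-24 15:20:00.
`%Y-%m` extracts the year-month: 2060-10.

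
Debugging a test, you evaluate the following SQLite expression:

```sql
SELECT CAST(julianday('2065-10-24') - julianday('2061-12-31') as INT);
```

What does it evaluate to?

0 days remain in December 2061 after the 31st (31 − 31).
Full months from January 2062 through September 2065 contribute their day counts.
Then 24 days into October 2065.
Total: 0 + 31 + 28 + 31 + 30 + 31 + 30 + 31 + 31 + 30 + 31 + 30 + 31 + 31 + 28 + 31 + 30 + 31 + 30 + 31 + 31 + 30 + 31 + 30 + 31 + 31 + 29 + 31 + 30 + 31 + 30 + 31 + 31 + 30 + 31 + 30 + 31 + 31 + 28 + 31 + 30 + 31 + 30 + 31 + 31 + 30 + 24 = 1393.

1393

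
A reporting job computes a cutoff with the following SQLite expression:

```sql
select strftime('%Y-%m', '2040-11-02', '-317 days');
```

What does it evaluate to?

2039-12

First apply '-317 days': 2040-11-02 → 2039-12-21.
`%Y-%m` extracts the year-month: 2039-12.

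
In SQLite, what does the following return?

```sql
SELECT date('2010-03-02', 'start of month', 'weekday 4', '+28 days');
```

2010-04-01

`start of month` rewinds 2010-03-02 to 2010-03-01.
`weekday 4` advances to the next Thursday; 2010-03-01 is a Monday, so it moves forward to 2010-03-04.
March 2010 has 31 days; 27 remain after the 4th, so 28 days reach 2010-04-01.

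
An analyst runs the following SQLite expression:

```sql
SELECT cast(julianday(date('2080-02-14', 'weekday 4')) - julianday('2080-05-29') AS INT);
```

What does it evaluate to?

-104

`weekday 4` advances to the next Thursday; 2080-02-14 is a Wednesday, so it moves forward to 2080-02-15.
14 days remain in February 2080 after the 15th (29 − 15).
March 2080: 31 days.
April 2080: 30 days.
Then 29 days into May 2080.
Total: 14 + 31 + 30 + 29 = 104.
The subtraction is earlier − later, so the result is −104 → -104.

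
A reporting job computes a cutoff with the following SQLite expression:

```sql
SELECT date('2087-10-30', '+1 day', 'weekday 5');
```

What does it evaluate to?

Advancing 1 more day within October lands on 2087-10-31.
`weekday 5` advances to the next Friday; 2087-10-31 is already a Friday, so it stays at 2087-10-31.

2087-10-31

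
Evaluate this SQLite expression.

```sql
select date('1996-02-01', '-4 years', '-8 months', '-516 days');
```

1990-01-01

Adding -4 years to 1996-02-01 gives 1992-02-01.
Adding -8 months to 1992-02-01 gives 1991-06-01.
Applying '-516 days' to 1991-06-01: counting 516 days back gives 1990-01-01.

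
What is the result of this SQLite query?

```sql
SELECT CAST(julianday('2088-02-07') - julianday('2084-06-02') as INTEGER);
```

28 days remain in June 2084 after the 2nd (30 − 2).
Full months from July 2084 through January 2088 contribute their day counts.
Then 7 days into February 2088.
Total: 28 + 31 + 31 + 30 + 31 + 30 + 31 + 31 + 28 + 31 + 30 + 31 + 30 + 31 + 31 + 30 + 31 + 30 + 31 + 31 + 28 + 31 + 30 + 31 + 30 + 31 + 31 + 30 + 31 + 30 + 31 + 31 + 28 + 31 + 30 + 31 + 30 + 31 + 31 + 30 + 31 + 30 + 31 + 31 + 7 = 1345.

1345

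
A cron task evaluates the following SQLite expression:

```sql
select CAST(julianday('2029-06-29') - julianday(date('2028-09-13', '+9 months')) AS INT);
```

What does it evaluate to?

16

Adding +9 months to 2028-09-13 gives 2029-06-13.
Both dates are in June 2029: 29 − 13 = 16.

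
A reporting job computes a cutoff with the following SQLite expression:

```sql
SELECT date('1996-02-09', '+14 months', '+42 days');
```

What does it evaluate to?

1997-05-21

Adding +14 months to 1996-02-09 gives 1997-04-09.
Applying '+42 days' to 1997-04-09: counting 42 days forward gives 1997-05-21.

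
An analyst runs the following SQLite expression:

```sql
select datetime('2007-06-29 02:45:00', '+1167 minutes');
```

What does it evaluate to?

2007-06-29 22:12:00

1167 minutes = 19h 27m; +1167 minutes from 2007-06-29 02:45:00 is 2007-06-29 22:12:00.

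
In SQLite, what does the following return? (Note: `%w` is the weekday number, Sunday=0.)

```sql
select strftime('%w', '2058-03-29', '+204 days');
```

First apply '+204 days': 2058-03-29 → 2058-10-19.
2058-10-19 is a Saturday; with Sunday=0 that is 6.

6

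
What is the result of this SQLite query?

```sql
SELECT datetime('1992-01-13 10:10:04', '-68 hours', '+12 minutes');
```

-68 hours from 1992-01-13 10:10:04 is 1992-01-10 14:10:04 (crosses midnight).
+12 minutes from 1992-01-10 14:10:04 is 1992-01-10 14:22:04.

1992-01-10 14:22:04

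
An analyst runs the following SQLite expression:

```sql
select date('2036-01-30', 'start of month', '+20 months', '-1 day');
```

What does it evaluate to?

`start of month` rewinds 2036-01-30 to 2036-01-01.
Adding +20 months to 2036-01-01 gives 2037-09-01.
Going back 1 day from 2037-09-01 reaches 2037-08-31 (last day of August, 31 days).

2037-08-31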